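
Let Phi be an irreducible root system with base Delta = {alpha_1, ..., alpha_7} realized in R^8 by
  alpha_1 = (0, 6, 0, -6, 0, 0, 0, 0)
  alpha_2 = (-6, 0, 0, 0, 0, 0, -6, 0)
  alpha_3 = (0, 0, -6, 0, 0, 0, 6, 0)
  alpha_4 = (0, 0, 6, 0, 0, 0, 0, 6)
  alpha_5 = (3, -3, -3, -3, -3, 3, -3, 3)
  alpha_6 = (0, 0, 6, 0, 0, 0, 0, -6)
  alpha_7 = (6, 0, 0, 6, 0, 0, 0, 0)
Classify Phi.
type E_7

Compute the Cartan integers a_ij = 2(alpha_i, alpha_j)/(alpha_j, alpha_j); the resulting 7x7 Cartan matrix is
[[2, 0, 0, 0, 0, 0, -1], [0, 2, -1, 0, 0, 0, -1], [0, -1, 2, -1, 0, -1, 0], [0, 0, -1, 2, 0, 0, 0], [0, 0, 0, 0, 2, -1, 0], [0, 0, -1, 0, -1, 2, 0], [-1, -1, 0, 0, 0, 0, 2]].
All simple roots have the same length, so the diagram is simply laced. The associated Dynkin diagram is a chain of 6 nodes with one extra node attached to the third node from one end (E_7), so the type is E_7.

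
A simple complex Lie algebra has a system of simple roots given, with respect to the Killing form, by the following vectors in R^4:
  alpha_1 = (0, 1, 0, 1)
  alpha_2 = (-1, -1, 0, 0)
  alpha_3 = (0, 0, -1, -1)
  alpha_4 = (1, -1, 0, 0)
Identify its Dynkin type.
Compute the Cartan integers a_ij = 2(alpha_i, alpha_j)/(alpha_j, alpha_j); the resulting 4x4 Cartan matrix is
[[2, -1, -1, -1], [-1, 2, 0, 0], [-1, 0, 2, 0], [-1, 0, 0, 2]].
All simple roots have the same length, so the diagram is simply laced. The associated Dynkin diagram is a chain of 2 nodes with a fork of two nodes at one end (D_4), so the type is D_4 (the algebra so(8)).

D_4 (so(8))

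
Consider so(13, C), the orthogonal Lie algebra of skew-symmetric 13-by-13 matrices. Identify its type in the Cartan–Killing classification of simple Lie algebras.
This is so(13) with 13 odd, which has dimension 13(13-1)/2 = 78 and rank (13-1)/2 = 6. In the classification of classical Lie algebras, the orthogonal algebra so(2n+1) in an odd number of variables has type B_n; here n = 6, so the Dynkin diagram is a chain of 6 nodes with a double edge at one end; the terminal node there is the unique short simple root (B_6). Hence the type is B_6.

B6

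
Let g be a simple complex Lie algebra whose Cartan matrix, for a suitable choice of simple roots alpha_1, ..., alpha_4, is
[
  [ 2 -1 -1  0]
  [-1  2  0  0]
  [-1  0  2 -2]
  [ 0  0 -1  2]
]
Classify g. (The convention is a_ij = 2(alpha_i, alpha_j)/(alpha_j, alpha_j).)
B_4

The matrix has rank 4 with 2's on the diagonal. Reading the off-diagonal entries as Dynkin edges (a single edge where a_ij = a_ji = -1; a double or triple edge where a_ij * a_ji = 2 or 3), the diagram is a chain of 4 nodes with a double edge at one end; the terminal node there is the unique short simple root (B_4). One simple-root ordering that puts it in standard form is (alpha_2, alpha_1, alpha_3, alpha_4). So the algebra is type B_4, i.e. so(9).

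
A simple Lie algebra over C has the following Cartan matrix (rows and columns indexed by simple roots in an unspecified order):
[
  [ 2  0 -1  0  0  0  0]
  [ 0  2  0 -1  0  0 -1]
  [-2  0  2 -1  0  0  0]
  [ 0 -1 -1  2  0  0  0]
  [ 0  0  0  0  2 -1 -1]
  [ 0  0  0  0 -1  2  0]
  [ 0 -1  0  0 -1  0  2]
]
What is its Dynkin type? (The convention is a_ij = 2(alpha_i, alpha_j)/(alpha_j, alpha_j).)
type B_7

The matrix has rank 7 with 2's on the diagonal. Reading the off-diagonal entries as Dynkin edges (a single edge where a_ij = a_ji = -1; a double or triple edge where a_ij * a_ji = 2 or 3), the diagram is a chain of 7 nodes with a double edge at one end; the terminal node there is the unique short simple root (B_7). One simple-root ordering that puts it in standard form is (alpha_6, alpha_5, alpha_7, alpha_2, alpha_4, alpha_3, alpha_1). So the algebra is type B_7, i.e. so(15).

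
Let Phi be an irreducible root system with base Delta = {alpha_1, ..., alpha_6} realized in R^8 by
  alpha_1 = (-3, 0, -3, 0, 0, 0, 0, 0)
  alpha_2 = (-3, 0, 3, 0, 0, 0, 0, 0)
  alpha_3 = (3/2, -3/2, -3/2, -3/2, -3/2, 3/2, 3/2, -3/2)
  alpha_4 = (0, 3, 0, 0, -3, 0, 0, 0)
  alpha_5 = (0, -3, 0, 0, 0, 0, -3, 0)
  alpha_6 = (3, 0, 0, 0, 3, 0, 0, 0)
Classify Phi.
E_6

Compute the Cartan integers a_ij = 2(alpha_i, alpha_j)/(alpha_j, alpha_j); the resulting 6x6 Cartan matrix is
[[2, 0, 0, 0, 0, -1], [0, 2, -1, 0, 0, -1], [0, -1, 2, 0, 0, 0], [0, 0, 0, 2, -1, -1], [0, 0, 0, -1, 2, 0], [-1, -1, 0, -1, 0, 2]].
All simple roots have the same length, so the diagram is simply laced. The associated Dynkin diagram is a chain of 5 nodes with one extra node attached to the third node from one end (E_6), so the type is E_6.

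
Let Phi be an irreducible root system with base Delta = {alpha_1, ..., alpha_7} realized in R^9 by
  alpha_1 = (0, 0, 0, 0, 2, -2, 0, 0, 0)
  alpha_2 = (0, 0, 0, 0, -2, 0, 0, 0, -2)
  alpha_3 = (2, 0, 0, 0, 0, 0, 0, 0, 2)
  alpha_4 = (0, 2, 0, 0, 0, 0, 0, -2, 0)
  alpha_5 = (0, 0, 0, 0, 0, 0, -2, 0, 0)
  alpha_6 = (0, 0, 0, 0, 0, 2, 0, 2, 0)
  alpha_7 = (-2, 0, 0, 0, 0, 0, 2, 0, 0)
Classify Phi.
Compute the Cartan integers a_ij = 2(alpha_i, alpha_j)/(alpha_j, alpha_j); the resulting 7x7 Cartan matrix is
[[2, -1, 0, 0, 0, -1, 0], [-1, 2, -1, 0, 0, 0, 0], [0, -1, 2, 0, 0, 0, -1], [0, 0, 0, 2, 0, -1, 0], [0, 0, 0, 0, 2, 0, -1], [-1, 0, 0, -1, 0, 2, 0], [0, 0, -1, 0, -2, 0, 2]].
The roots have two lengths (squared-length ratio 2:1); the short ones are alpha_{5}. The associated Dynkin diagram is a chain of 7 nodes with a double edge at one end; the terminal node there is the unique short simple root (B_7), so the type is B_7 (the algebra so(15)).

B_7 (so(15))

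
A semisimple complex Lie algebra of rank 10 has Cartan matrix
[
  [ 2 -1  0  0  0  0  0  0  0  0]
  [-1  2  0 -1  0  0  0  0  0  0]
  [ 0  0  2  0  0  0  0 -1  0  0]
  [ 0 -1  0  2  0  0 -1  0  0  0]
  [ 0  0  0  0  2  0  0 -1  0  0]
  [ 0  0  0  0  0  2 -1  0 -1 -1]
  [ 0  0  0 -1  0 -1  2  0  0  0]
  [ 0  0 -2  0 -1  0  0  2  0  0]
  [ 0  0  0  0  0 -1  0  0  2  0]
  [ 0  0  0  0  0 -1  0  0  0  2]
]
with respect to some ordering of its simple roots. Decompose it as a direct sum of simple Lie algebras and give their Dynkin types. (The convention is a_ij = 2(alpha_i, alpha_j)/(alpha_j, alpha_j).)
B3 + D7

The diagram associated to this matrix has two connected components: the simple roots {alpha_3, alpha_5, alpha_8} form a chain of 3 nodes with a double edge at one end; the terminal node there is the unique short simple root (B_3), and {alpha_1, alpha_2, alpha_4, alpha_6, alpha_7, alpha_9, alpha_10} form a chain of 5 nodes with a fork of two nodes at one end (D_7). A semisimple Lie algebra decomposes uniquely as the direct sum of simple ideals, one per connected component of its Dynkin diagram, so g ≅ B_3 ⊕ D_7 (dimension 21 + 91 = 112).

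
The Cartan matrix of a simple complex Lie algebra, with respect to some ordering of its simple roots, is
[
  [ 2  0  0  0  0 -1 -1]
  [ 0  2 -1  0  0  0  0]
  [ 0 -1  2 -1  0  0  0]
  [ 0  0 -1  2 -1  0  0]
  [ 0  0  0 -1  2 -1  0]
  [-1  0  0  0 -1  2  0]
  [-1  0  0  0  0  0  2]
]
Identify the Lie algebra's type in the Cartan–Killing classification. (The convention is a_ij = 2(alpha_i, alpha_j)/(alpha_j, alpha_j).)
The matrix has rank 7 with 2's on the diagonal. Reading the off-diagonal entries as Dynkin edges (a single edge where a_ij = a_ji = -1; a double or triple edge where a_ij * a_ji = 2 or 3), the diagram is a chain of 7 nodes with single edges (A_7). One simple-root ordering that puts it in standard form is (alpha_7, alpha_1, alpha_6, alpha_5, alpha_4, alpha_3, alpha_2). So the algebra is type A_7, i.e. sl(8).

A_7 (sl(8))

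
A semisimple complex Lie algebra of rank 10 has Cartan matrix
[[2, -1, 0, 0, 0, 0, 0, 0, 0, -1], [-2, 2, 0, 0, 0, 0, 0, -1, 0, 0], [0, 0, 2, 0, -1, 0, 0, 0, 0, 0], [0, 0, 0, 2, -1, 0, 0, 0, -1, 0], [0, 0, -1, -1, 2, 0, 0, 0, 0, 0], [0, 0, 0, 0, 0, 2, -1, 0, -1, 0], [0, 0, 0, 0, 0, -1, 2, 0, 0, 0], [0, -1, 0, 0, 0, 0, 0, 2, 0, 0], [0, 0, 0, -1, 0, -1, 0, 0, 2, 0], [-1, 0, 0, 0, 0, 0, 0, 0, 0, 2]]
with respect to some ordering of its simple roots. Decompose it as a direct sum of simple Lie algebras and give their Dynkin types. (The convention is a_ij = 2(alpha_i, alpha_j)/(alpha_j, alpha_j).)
A6 ⊕ F4

The diagram associated to this matrix has two connected components: the simple roots {alpha_3, alpha_4, alpha_5, alpha_6, alpha_7, alpha_9} form a chain of 6 nodes with single edges (A_6), and {alpha_1, alpha_2, alpha_8, alpha_10} form a chain of 4 nodes with a double edge between the middle two (F_4). A semisimple Lie algebra decomposes uniquely as the direct sum of simple ideals, one per connected component of its Dynkin diagram, so g ≅ A_6 ⊕ F_4 (dimension 48 + 52 = 100).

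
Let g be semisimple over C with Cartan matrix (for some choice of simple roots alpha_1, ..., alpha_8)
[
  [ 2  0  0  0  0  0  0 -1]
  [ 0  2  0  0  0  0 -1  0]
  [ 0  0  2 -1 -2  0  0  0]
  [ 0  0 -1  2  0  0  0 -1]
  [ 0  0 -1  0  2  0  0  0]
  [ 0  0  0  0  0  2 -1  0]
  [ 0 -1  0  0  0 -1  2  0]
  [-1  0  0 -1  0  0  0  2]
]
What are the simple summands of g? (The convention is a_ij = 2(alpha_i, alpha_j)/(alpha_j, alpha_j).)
The diagram associated to this matrix has two connected components: the simple roots {alpha_2, alpha_6, alpha_7} form a chain of 3 nodes with single edges (A_3), and {alpha_1, alpha_3, alpha_4, alpha_5, alpha_8} form a chain of 5 nodes with a double edge at one end; the terminal node there is the unique short simple root (B_5). A semisimple Lie algebra decomposes uniquely as the direct sum of simple ideals, one per connected component of its Dynkin diagram, so g ≅ A_3 ⊕ B_5 (dimension 15 + 55 = 70).

A3 + B5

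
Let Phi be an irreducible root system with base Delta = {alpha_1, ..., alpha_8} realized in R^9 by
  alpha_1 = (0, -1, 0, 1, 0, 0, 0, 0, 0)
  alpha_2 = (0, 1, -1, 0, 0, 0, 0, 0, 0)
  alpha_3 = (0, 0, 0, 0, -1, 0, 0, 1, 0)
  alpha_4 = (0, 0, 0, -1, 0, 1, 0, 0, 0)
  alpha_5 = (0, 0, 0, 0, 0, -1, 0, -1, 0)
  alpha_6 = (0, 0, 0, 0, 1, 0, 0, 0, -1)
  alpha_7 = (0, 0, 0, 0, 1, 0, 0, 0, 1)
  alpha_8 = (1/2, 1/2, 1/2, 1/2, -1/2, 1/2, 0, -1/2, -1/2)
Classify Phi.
type E_8

Compute the Cartan integers a_ij = 2(alpha_i, alpha_j)/(alpha_j, alpha_j); the resulting 8x8 Cartan matrix is
[[2, -1, 0, -1, 0, 0, 0, 0], [-1, 2, 0, 0, 0, 0, 0, 0], [0, 0, 2, 0, -1, -1, -1, 0], [-1, 0, 0, 2, -1, 0, 0, 0], [0, 0, -1, -1, 2, 0, 0, 0], [0, 0, -1, 0, 0, 2, 0, 0], [0, 0, -1, 0, 0, 0, 2, -1], [0, 0, 0, 0, 0, 0, -1, 2]].
All simple roots have the same length, so the diagram is simply laced. The associated Dynkin diagram is a chain of 7 nodes with one extra node attached to the third node from one end (E_8), so the type is E_8.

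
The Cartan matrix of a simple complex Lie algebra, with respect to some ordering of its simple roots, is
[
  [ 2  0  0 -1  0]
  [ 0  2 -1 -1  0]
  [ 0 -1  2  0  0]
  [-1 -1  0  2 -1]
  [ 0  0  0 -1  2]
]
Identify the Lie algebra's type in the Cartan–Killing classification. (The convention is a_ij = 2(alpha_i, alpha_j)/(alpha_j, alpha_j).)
The matrix has rank 5 with 2's on the diagonal. Reading the off-diagonal entries as Dynkin edges (a single edge where a_ij = a_ji = -1; a double or triple edge where a_ij * a_ji = 2 or 3), the diagram is a chain of 3 nodes with a fork of two nodes at one end (D_5). One simple-root ordering that puts it in standard form is (alpha_3, alpha_2, alpha_4, alpha_1, alpha_5). So the algebra is type D_5, i.e. so(10).

D_5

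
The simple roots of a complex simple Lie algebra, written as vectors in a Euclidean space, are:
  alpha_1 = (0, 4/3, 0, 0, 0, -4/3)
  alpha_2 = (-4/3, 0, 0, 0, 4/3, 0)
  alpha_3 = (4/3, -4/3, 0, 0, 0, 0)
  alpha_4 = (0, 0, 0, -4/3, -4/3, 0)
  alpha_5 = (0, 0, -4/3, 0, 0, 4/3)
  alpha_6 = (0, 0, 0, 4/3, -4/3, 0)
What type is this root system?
Compute the Cartan integers a_ij = 2(alpha_i, alpha_j)/(alpha_j, alpha_j); the resulting 6x6 Cartan matrix is
[[2, 0, -1, 0, -1, 0], [0, 2, -1, -1, 0, -1], [-1, -1, 2, 0, 0, 0], [0, -1, 0, 2, 0, 0], [-1, 0, 0, 0, 2, 0], [0, -1, 0, 0, 0, 2]].
All simple roots have the same length, so the diagram is simply laced. The associated Dynkin diagram is a chain of 4 nodes with a fork of two nodes at one end (D_6), so the type is D_6 (the algebra so(12)).

type D_6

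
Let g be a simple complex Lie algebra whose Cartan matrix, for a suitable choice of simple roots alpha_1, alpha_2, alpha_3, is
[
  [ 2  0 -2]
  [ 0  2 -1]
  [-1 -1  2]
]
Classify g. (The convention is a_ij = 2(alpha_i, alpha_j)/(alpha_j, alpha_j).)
The matrix has rank 3 with 2's on the diagonal. Reading the off-diagonal entries as Dynkin edges (a single edge where a_ij = a_ji = -1; a double or triple edge where a_ij * a_ji = 2 or 3), the diagram is a chain of 3 nodes with a double edge at one end; the terminal node there is the unique long simple root (C_3). One simple-root ordering that puts it in standard form is (alpha_2, alpha_3, alpha_1). So the algebra is type C_3, i.e. sp(6).

C_3 (sp(6))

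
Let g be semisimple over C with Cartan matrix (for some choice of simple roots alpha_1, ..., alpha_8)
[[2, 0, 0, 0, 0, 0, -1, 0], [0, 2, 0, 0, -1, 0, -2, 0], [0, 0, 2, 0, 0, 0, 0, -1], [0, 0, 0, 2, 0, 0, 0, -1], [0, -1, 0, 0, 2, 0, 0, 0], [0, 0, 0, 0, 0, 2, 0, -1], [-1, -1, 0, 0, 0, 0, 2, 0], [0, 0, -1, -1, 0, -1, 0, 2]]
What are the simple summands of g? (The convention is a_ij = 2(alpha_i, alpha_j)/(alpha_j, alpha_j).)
The diagram associated to this matrix has two connected components: the simple roots {alpha_3, alpha_4, alpha_6, alpha_8} form a chain of 2 nodes with a fork of two nodes at one end (D_4), and {alpha_1, alpha_2, alpha_5, alpha_7} form a chain of 4 nodes with a double edge between the middle two (F_4). A semisimple Lie algebra decomposes uniquely as the direct sum of simple ideals, one per connected component of its Dynkin diagram, so g ≅ D_4 ⊕ F_4 (dimension 28 + 52 = 80).

D_4 ⊕ F_4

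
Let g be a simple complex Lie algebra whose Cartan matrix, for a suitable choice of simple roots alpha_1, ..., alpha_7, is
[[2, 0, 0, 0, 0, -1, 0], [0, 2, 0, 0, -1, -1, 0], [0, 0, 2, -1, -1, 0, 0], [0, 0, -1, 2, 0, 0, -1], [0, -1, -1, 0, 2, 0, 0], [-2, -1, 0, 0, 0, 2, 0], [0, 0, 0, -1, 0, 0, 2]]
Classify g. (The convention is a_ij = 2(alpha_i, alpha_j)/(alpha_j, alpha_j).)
The matrix has rank 7 with 2's on the diagonal. Reading the off-diagonal entries as Dynkin edges (a single edge where a_ij = a_ji = -1; a double or triple edge where a_ij * a_ji = 2 or 3), the diagram is a chain of 7 nodes with a double edge at one end; the terminal node there is the unique short simple root (B_7). One simple-root ordering that puts it in standard form is (alpha_7, alpha_4, alpha_3, alpha_5, alpha_2, alpha_6, alpha_1). So the algebra is type B_7, i.e. so(15).

B_7 (so(15))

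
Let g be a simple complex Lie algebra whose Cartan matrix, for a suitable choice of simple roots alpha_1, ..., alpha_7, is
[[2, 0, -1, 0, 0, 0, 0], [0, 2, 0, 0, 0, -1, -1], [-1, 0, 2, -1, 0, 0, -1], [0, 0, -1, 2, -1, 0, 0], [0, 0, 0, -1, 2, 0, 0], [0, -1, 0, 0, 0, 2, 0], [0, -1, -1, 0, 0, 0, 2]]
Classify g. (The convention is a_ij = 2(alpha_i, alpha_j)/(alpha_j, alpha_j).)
The matrix has rank 7 with 2's on the diagonal. Reading the off-diagonal entries as Dynkin edges (a single edge where a_ij = a_ji = -1; a double or triple edge where a_ij * a_ji = 2 or 3), the diagram is a chain of 6 nodes with one extra node attached to the third node from one end (E_7). One simple-root ordering that puts it in standard form is (alpha_5, alpha_1, alpha_4, alpha_3, alpha_7, alpha_2, alpha_6). So the algebra is type E_7.

E7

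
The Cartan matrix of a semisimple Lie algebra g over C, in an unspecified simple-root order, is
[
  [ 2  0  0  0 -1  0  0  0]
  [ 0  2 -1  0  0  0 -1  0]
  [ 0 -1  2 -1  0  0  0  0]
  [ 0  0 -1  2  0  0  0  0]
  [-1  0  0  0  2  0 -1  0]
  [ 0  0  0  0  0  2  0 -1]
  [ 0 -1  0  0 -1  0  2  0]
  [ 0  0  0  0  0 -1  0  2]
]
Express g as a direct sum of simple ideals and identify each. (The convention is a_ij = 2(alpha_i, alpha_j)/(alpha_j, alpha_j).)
A_2 ⊕ A_6

The diagram associated to this matrix has two connected components: the simple roots {alpha_6, alpha_8} form a chain of 2 nodes with single edges (A_2), and {alpha_1, alpha_2, alpha_3, alpha_4, alpha_5, alpha_7} form a chain of 6 nodes with single edges (A_6). A semisimple Lie algebra decomposes uniquely as the direct sum of simple ideals, one per connected component of its Dynkin diagram, so g ≅ A_2 ⊕ A_6 (dimension 8 + 48 = 56).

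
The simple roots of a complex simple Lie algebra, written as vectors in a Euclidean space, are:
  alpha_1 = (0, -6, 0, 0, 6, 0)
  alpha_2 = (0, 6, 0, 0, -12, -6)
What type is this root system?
type G_2

Compute the Cartan integers a_ij = 2(alpha_i, alpha_j)/(alpha_j, alpha_j); the resulting 2x2 Cartan matrix is
[[2, -1], [-3, 2]].
The roots have two lengths (squared-length ratio 3:1); the short ones are alpha_{1}. The associated Dynkin diagram is two nodes joined by a triple edge (G_2), so the type is G_2.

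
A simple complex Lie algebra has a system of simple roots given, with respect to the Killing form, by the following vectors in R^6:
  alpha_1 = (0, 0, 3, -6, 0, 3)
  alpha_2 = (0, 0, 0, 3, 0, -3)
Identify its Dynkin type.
Compute the Cartan integers a_ij = 2(alpha_i, alpha_j)/(alpha_j, alpha_j); the resulting 2x2 Cartan matrix is
[[2, -3], [-1, 2]].
The roots have two lengths (squared-length ratio 3:1); the short ones are alpha_{2}. The associated Dynkin diagram is two nodes joined by a triple edge (G_2), so the type is G_2.

G2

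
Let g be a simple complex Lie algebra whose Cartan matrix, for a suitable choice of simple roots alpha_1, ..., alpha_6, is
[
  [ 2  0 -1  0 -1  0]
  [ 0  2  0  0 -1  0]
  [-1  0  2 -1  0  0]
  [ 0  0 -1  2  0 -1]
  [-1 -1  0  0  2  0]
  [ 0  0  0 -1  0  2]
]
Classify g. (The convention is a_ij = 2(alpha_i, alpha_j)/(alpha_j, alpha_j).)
The matrix has rank 6 with 2's on the diagonal. Reading the off-diagonal entries as Dynkin edges (a single edge where a_ij = a_ji = -1; a double or triple edge where a_ij * a_ji = 2 or 3), the diagram is a chain of 6 nodes with single edges (A_6). One simple-root ordering that puts it in standard form is (alpha_6, alpha_4, alpha_3, alpha_1, alpha_5, alpha_2). So the algebra is type A_6, i.e. sl(7).

A_6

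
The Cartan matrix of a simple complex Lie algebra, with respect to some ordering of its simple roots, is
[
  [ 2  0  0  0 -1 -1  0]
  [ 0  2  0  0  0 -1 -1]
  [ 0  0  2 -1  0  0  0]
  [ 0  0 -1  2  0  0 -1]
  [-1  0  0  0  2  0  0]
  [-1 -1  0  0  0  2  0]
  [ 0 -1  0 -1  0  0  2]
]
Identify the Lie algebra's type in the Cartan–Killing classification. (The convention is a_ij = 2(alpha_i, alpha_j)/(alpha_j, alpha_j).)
The matrix has rank 7 with 2's on the diagonal. Reading the off-diagonal entries as Dynkin edges (a single edge where a_ij = a_ji = -1; a double or triple edge where a_ij * a_ji = 2 or 3), the diagram is a chain of 7 nodes with single edges (A_7). One simple-root ordering that puts it in standard form is (alpha_3, alpha_4, alpha_7, alpha_2, alpha_6, alpha_1, alpha_5). So the algebra is type A_7, i.e. sl(8).

A_7 (sl(8))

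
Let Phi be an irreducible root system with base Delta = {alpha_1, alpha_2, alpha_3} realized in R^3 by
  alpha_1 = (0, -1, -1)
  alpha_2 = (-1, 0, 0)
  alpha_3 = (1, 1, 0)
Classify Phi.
Compute the Cartan integers a_ij = 2(alpha_i, alpha_j)/(alpha_j, alpha_j); the resulting 3x3 Cartan matrix is
[[2, 0, -1], [0, 2, -1], [-1, -2, 2]].
The roots have two lengths (squared-length ratio 2:1); the short ones are alpha_{2}. The associated Dynkin diagram is a chain of 3 nodes with a double edge at one end; the terminal node there is the unique short simple root (B_3), so the type is B_3 (the algebra so(7)).

B3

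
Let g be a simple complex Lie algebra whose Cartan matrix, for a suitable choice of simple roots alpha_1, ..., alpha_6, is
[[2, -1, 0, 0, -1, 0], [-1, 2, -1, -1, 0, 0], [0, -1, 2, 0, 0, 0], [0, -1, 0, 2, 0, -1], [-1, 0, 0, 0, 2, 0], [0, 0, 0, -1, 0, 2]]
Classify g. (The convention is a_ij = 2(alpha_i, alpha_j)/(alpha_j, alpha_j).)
The matrix has rank 6 with 2's on the diagonal. Reading the off-diagonal entries as Dynkin edges (a single edge where a_ij = a_ji = -1; a double or triple edge where a_ij * a_ji = 2 or 3), the diagram is a chain of 5 nodes with one extra node attached to the third node from one end (E_6). One simple-root ordering that puts it in standard form is (alpha_5, alpha_3, alpha_1, alpha_2, alpha_4, alpha_6). So the algebra is type E_6.

type E_6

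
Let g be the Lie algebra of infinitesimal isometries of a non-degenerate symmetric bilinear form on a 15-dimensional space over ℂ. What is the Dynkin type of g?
B_7

This is so(15) with 15 odd, which has dimension 15(15-1)/2 = 105 and rank (15-1)/2 = 7. In the classification of classical Lie algebras, the orthogonal algebra so(2n+1) in an odd number of variables has type B_n; here n = 7, so the Dynkin diagram is a chain of 7 nodes with a double edge at one end; the terminal node there is the unique short simple root (B_7). Hence the type is B_7.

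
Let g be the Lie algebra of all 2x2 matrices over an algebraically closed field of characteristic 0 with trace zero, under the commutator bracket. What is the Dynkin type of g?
A1

This is sl(2), which has dimension 2^2 - 1 = 3 and rank 2 - 1 = 1 (a Cartan subalgebra is the diagonal traceless matrices). In the classification of classical Lie algebras, the special linear algebra sl(n+1) has type A_n; here n = 1, so the Dynkin diagram is a chain of 1 nodes with single edges (A_1). Hence the type is A_1.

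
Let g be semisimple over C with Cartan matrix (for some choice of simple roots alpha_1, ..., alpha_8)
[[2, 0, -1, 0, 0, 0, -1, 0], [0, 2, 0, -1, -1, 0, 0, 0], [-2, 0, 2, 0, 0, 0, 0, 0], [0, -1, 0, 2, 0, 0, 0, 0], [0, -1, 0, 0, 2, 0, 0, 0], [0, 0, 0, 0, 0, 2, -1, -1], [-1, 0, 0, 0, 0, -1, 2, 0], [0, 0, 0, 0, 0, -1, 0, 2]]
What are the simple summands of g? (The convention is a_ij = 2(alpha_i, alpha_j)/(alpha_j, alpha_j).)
The diagram associated to this matrix has two connected components: the simple roots {alpha_2, alpha_4, alpha_5} form a chain of 3 nodes with single edges (A_3), and {alpha_1, alpha_3, alpha_6, alpha_7, alpha_8} form a chain of 5 nodes with a double edge at one end; the terminal node there is the unique long simple root (C_5). A semisimple Lie algebra decomposes uniquely as the direct sum of simple ideals, one per connected component of its Dynkin diagram, so g ≅ A_3 ⊕ C_5 (dimension 15 + 55 = 70).

type A_3 ⊕ type C_5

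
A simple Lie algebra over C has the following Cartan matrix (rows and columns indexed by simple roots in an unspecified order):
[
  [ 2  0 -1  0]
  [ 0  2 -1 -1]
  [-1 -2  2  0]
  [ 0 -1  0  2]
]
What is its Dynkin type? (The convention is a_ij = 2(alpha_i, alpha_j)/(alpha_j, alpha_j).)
F_4

The matrix has rank 4 with 2's on the diagonal. Reading the off-diagonal entries as Dynkin edges (a single edge where a_ij = a_ji = -1; a double or triple edge where a_ij * a_ji = 2 or 3), the diagram is a chain of 4 nodes with a double edge between the middle two (F_4). One simple-root ordering that puts it in standard form is (alpha_1, alpha_3, alpha_2, alpha_4). So the algebra is type F_4.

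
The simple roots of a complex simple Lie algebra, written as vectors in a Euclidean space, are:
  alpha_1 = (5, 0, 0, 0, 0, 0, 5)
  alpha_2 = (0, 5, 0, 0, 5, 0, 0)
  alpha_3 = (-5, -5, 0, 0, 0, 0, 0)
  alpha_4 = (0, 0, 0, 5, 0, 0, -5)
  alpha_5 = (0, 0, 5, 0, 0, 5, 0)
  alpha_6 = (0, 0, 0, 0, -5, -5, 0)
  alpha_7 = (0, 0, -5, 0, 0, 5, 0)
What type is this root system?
D_7

Compute the Cartan integers a_ij = 2(alpha_i, alpha_j)/(alpha_j, alpha_j); the resulting 7x7 Cartan matrix is
[[2, 0, -1, -1, 0, 0, 0], [0, 2, -1, 0, 0, -1, 0], [-1, -1, 2, 0, 0, 0, 0], [-1, 0, 0, 2, 0, 0, 0], [0, 0, 0, 0, 2, -1, 0], [0, -1, 0, 0, -1, 2, -1], [0, 0, 0, 0, 0, -1, 2]].
All simple roots have the same length, so the diagram is simply laced. The associated Dynkin diagram is a chain of 5 nodes with a fork of two nodes at one end (D_7), so the type is D_7 (the algebra so(14)).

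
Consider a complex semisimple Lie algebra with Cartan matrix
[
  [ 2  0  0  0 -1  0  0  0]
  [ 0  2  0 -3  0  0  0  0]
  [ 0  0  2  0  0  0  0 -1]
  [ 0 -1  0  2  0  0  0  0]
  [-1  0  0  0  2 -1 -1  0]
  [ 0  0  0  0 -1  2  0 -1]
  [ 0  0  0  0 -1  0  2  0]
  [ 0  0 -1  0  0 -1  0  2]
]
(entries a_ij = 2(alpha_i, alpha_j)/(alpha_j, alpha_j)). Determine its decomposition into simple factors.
The diagram associated to this matrix has two connected components: the simple roots {alpha_1, alpha_3, alpha_5, alpha_6, alpha_7, alpha_8} form a chain of 4 nodes with a fork of two nodes at one end (D_6), and {alpha_2, alpha_4} form two nodes joined by a triple edge (G_2). A semisimple Lie algebra decomposes uniquely as the direct sum of simple ideals, one per connected component of its Dynkin diagram, so g ≅ D_6 ⊕ G_2 (dimension 66 + 14 = 80).

type D_6 ⊕ type G_2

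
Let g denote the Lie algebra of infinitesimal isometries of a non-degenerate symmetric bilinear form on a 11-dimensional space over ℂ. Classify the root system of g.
B_5 (so(11))

This is so(11) with 11 odd, which has dimension 11(11-1)/2 = 55 and rank (11-1)/2 = 5. In the classification of classical Lie algebras, the orthogonal algebra so(2n+1) in an odd number of variables has type B_n; here n = 5, so the Dynkin diagram is a chain of 5 nodes with a double edge at one end; the terminal node there is the unique short simple root (B_5). Hence the type is B_5.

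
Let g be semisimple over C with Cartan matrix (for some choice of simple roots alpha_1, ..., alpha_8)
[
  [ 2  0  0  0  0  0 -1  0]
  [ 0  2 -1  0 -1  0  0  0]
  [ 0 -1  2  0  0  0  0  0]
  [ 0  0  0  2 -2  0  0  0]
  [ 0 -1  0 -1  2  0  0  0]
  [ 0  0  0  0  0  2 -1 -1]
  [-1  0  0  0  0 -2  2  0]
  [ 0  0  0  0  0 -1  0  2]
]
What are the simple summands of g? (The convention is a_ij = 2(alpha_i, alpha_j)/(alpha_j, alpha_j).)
type C_4 ⊕ type F_4

The diagram associated to this matrix has two connected components: the simple roots {alpha_2, alpha_3, alpha_4, alpha_5} form a chain of 4 nodes with a double edge at one end; the terminal node there is the unique long simple root (C_4), and {alpha_1, alpha_6, alpha_7, alpha_8} form a chain of 4 nodes with a double edge between the middle two (F_4). A semisimple Lie algebra decomposes uniquely as the direct sum of simple ideals, one per connected component of its Dynkin diagram, so g ≅ C_4 ⊕ F_4 (dimension 36 + 52 = 88).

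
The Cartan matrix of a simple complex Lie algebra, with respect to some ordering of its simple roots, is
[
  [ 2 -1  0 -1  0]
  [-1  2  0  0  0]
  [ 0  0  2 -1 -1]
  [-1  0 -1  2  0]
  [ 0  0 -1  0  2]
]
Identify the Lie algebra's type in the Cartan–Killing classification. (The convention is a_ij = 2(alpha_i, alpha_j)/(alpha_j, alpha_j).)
A_5 (sl(6))

The matrix has rank 5 with 2's on the diagonal. Reading the off-diagonal entries as Dynkin edges (a single edge where a_ij = a_ji = -1; a double or triple edge where a_ij * a_ji = 2 or 3), the diagram is a chain of 5 nodes with single edges (A_5). One simple-root ordering that puts it in standard form is (alpha_5, alpha_3, alpha_4, alpha_1, alpha_2). So the algebra is type A_5, i.e. sl(6).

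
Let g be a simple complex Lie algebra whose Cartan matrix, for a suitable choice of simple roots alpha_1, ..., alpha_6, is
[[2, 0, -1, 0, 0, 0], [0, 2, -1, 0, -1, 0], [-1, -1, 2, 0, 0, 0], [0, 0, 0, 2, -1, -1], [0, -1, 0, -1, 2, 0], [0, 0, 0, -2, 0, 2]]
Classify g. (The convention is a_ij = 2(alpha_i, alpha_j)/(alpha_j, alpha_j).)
C6

The matrix has rank 6 with 2's on the diagonal. Reading the off-diagonal entries as Dynkin edges (a single edge where a_ij = a_ji = -1; a double or triple edge where a_ij * a_ji = 2 or 3), the diagram is a chain of 6 nodes with a double edge at one end; the terminal node there is the unique long simple root (C_6). One simple-root ordering that puts it in standard form is (alpha_1, alpha_3, alpha_2, alpha_5, alpha_4, alpha_6). So the algebra is type C_6, i.e. sp(12).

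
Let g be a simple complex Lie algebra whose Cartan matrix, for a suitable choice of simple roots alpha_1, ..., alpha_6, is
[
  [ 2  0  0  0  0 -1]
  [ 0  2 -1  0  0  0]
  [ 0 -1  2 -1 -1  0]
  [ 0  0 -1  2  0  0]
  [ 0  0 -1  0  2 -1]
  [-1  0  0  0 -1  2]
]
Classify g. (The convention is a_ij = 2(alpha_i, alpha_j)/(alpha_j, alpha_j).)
The matrix has rank 6 with 2's on the diagonal. Reading the off-diagonal entries as Dynkin edges (a single edge where a_ij = a_ji = -1; a double or triple edge where a_ij * a_ji = 2 or 3), the diagram is a chain of 4 nodes with a fork of two nodes at one end (D_6). One simple-root ordering that puts it in standard form is (alpha_1, alpha_6, alpha_5, alpha_3, alpha_4, alpha_2). So the algebra is type D_6, i.e. so(12).

D6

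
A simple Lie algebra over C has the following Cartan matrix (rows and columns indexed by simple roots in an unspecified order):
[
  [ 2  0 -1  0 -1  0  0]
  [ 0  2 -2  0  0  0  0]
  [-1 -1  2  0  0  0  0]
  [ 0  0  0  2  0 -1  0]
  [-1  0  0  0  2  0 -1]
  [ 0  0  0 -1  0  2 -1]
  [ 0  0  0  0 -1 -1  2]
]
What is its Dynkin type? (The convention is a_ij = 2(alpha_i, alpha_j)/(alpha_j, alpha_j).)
type C_7

The matrix has rank 7 with 2's on the diagonal. Reading the off-diagonal entries as Dynkin edges (a single edge where a_ij = a_ji = -1; a double or triple edge where a_ij * a_ji = 2 or 3), the diagram is a chain of 7 nodes with a double edge at one end; the terminal node there is the unique long simple root (C_7). One simple-root ordering that puts it in standard form is (alpha_4, alpha_6, alpha_7, alpha_5, alpha_1, alpha_3, alpha_2). So the algebra is type C_7, i.e. sp(14).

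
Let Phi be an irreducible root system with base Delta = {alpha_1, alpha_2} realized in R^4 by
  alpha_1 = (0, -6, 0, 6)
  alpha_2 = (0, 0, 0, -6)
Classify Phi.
B_2

Compute the Cartan integers a_ij = 2(alpha_i, alpha_j)/(alpha_j, alpha_j); the resulting 2x2 Cartan matrix is
[[2, -2], [-1, 2]].
The roots have two lengths (squared-length ratio 2:1); the short ones are alpha_{2}. The associated Dynkin diagram is a chain of 2 nodes with a double edge at one end; the terminal node there is the unique short simple root (B_2), so the type is B_2 (the algebra so(5)).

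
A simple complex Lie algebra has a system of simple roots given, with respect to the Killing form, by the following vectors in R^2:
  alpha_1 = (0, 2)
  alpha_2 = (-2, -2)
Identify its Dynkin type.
Compute the Cartan integers a_ij = 2(alpha_i, alpha_j)/(alpha_j, alpha_j); the resulting 2x2 Cartan matrix is
[[2, -1], [-2, 2]].
The roots have two lengths (squared-length ratio 2:1); the short ones are alpha_{1}. The associated Dynkin diagram is a chain of 2 nodes with a double edge at one end; the terminal node there is the unique short simple root (B_2), so the type is B_2 (the algebra so(5)).

type B_2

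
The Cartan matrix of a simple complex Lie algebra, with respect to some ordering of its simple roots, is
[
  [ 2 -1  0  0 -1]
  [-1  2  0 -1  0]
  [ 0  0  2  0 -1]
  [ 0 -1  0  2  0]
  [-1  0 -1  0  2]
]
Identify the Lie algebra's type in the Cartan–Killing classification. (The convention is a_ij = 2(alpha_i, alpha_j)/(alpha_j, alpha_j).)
The matrix has rank 5 with 2's on the diagonal. Reading the off-diagonal entries as Dynkin edges (a single edge where a_ij = a_ji = -1; a double or triple edge where a_ij * a_ji = 2 or 3), the diagram is a chain of 5 nodes with single edges (A_5). One simple-root ordering that puts it in standard form is (alpha_4, alpha_2, alpha_1, alpha_5, alpha_3). So the algebra is type A_5, i.e. sl(6).

A_5 (sl(6))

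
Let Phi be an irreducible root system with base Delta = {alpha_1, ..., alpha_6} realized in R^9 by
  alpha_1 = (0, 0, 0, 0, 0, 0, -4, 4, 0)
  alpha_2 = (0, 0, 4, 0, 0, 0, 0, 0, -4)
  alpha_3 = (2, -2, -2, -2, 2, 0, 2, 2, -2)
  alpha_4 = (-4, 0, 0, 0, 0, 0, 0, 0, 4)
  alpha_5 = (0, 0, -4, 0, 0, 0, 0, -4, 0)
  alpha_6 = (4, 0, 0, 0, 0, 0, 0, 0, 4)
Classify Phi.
E_6

Compute the Cartan integers a_ij = 2(alpha_i, alpha_j)/(alpha_j, alpha_j); the resulting 6x6 Cartan matrix is
[[2, 0, 0, 0, -1, 0], [0, 2, 0, -1, -1, -1], [0, 0, 2, -1, 0, 0], [0, -1, -1, 2, 0, 0], [-1, -1, 0, 0, 2, 0], [0, -1, 0, 0, 0, 2]].
All simple roots have the same length, so the diagram is simply laced. The associated Dynkin diagram is a chain of 5 nodes with one extra node attached to the third node from one end (E_6), so the type is E_6.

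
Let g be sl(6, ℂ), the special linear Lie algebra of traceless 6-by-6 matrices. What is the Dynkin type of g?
This is sl(6), which has dimension 6^2 - 1 = 35 and rank 6 - 1 = 5 (a Cartan subalgebra is the diagonal traceless matrices). In the classification of classical Lie algebras, the special linear algebra sl(n+1) has type A_n; here n = 5, so the Dynkin diagram is a chain of 5 nodes with single edges (A_5). Hence the type is A_5.

A_5 (sl(6))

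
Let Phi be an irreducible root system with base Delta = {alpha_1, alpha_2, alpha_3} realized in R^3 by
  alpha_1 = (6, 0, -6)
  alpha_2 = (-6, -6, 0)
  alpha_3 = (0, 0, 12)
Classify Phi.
Compute the Cartan integers a_ij = 2(alpha_i, alpha_j)/(alpha_j, alpha_j); the resulting 3x3 Cartan matrix is
[[2, -1, -1], [-1, 2, 0], [-2, 0, 2]].
The roots have two lengths (squared-length ratio 2:1); the short ones are alpha_{1,2}. The associated Dynkin diagram is a chain of 3 nodes with a double edge at one end; the terminal node there is the unique long simple root (C_3), so the type is C_3 (the algebra sp(6)).

C3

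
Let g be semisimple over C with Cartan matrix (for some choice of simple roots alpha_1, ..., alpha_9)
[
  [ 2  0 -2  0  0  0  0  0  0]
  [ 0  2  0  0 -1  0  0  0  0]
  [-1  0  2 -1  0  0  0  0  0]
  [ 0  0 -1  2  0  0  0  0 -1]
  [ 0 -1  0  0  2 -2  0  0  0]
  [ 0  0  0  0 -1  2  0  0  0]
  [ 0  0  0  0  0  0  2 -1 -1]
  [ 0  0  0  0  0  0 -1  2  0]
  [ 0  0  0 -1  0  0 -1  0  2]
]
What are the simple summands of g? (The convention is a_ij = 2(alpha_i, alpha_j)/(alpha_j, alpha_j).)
The diagram associated to this matrix has two connected components: the simple roots {alpha_2, alpha_5, alpha_6} form a chain of 3 nodes with a double edge at one end; the terminal node there is the unique short simple root (B_3), and {alpha_1, alpha_3, alpha_4, alpha_7, alpha_8, alpha_9} form a chain of 6 nodes with a double edge at one end; the terminal node there is the unique long simple root (C_6). A semisimple Lie algebra decomposes uniquely as the direct sum of simple ideals, one per connected component of its Dynkin diagram, so g ≅ B_3 ⊕ C_6 (dimension 21 + 78 = 99).

B_3 ⊕ C_6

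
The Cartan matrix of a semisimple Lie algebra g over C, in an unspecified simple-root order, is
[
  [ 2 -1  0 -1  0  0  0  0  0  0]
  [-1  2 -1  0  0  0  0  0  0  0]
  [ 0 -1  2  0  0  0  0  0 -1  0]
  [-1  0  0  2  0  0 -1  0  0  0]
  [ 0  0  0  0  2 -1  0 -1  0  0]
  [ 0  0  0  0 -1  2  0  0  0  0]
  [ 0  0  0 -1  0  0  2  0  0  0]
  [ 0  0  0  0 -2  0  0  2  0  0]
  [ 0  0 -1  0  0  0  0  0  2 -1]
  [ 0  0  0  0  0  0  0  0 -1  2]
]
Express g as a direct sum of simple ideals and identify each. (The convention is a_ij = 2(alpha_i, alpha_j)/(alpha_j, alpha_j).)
A_7 + C_3

The diagram associated to this matrix has two connected components: the simple roots {alpha_1, alpha_2, alpha_3, alpha_4, alpha_7, alpha_9, alpha_10} form a chain of 7 nodes with single edges (A_7), and {alpha_5, alpha_6, alpha_8} form a chain of 3 nodes with a double edge at one end; the terminal node there is the unique long simple root (C_3). A semisimple Lie algebra decomposes uniquely as the direct sum of simple ideals, one per connected component of its Dynkin diagram, so g ≅ A_7 ⊕ C_3 (dimension 63 + 21 = 84).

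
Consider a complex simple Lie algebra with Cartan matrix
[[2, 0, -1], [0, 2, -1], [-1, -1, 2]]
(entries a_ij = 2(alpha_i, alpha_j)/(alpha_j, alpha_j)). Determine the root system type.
The matrix has rank 3 with 2's on the diagonal. Reading the off-diagonal entries as Dynkin edges (a single edge where a_ij = a_ji = -1; a double or triple edge where a_ij * a_ji = 2 or 3), the diagram is a chain of 3 nodes with single edges (A_3). One simple-root ordering that puts it in standard form is (alpha_1, alpha_3, alpha_2). So the algebra is type A_3, i.e. sl(4).

type A_3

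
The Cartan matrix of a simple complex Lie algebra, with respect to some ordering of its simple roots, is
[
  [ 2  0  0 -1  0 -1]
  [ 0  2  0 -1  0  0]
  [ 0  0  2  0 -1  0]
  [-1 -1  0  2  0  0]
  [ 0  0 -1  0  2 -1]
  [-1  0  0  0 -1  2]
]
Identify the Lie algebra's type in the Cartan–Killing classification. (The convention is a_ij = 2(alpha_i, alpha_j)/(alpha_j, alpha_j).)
A_6 (sl(7))

The matrix has rank 6 with 2's on the diagonal. Reading the off-diagonal entries as Dynkin edges (a single edge where a_ij = a_ji = -1; a double or triple edge where a_ij * a_ji = 2 or 3), the diagram is a chain of 6 nodes with single edges (A_6). One simple-root ordering that puts it in standard form is (alpha_3, alpha_5, alpha_6, alpha_1, alpha_4, alpha_2). So the algebra is type A_6, i.e. sl(7).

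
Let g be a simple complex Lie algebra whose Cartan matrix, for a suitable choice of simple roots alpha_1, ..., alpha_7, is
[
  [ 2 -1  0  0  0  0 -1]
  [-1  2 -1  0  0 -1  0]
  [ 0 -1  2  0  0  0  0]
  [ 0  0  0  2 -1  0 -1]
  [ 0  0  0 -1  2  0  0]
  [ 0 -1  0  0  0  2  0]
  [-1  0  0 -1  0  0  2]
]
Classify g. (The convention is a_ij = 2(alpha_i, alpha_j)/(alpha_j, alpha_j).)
type D_7

The matrix has rank 7 with 2's on the diagonal. Reading the off-diagonal entries as Dynkin edges (a single edge where a_ij = a_ji = -1; a double or triple edge where a_ij * a_ji = 2 or 3), the diagram is a chain of 5 nodes with a fork of two nodes at one end (D_7). One simple-root ordering that puts it in standard form is (alpha_5, alpha_4, alpha_7, alpha_1, alpha_2, alpha_3, alpha_6). So the algebra is type D_7, i.e. so(14).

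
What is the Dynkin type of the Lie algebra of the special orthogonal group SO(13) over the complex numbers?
This is so(13) with 13 odd, which has dimension 13(13-1)/2 = 78 and rank (13-1)/2 = 6. In the classification of classical Lie algebras, the orthogonal algebra so(2n+1) in an odd number of variables has type B_n; here n = 6, so the Dynkin diagram is a chain of 6 nodes with a double edge at one end; the terminal node there is the unique short simple root (B_6). Hence the type is B_6.

type B_6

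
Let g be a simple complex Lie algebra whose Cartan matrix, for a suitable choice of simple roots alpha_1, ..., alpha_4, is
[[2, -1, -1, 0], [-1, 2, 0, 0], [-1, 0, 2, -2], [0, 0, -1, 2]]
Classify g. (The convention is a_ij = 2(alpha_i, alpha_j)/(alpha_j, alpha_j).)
The matrix has rank 4 with 2's on the diagonal. Reading the off-diagonal entries as Dynkin edges (a single edge where a_ij = a_ji = -1; a double or triple edge where a_ij * a_ji = 2 or 3), the diagram is a chain of 4 nodes with a double edge at one end; the terminal node there is the unique short simple root (B_4). One simple-root ordering that puts it in standard form is (alpha_2, alpha_1, alpha_3, alpha_4). So the algebra is type B_4, i.e. so(9).

B_4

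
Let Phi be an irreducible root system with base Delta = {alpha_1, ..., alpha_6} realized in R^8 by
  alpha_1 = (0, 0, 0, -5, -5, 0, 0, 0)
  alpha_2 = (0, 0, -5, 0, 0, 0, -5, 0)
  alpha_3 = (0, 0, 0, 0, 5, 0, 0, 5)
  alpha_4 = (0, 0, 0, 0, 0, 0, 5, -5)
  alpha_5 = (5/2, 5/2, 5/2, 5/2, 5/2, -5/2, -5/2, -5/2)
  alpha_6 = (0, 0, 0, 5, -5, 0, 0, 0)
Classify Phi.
E6

Compute the Cartan integers a_ij = 2(alpha_i, alpha_j)/(alpha_j, alpha_j); the resulting 6x6 Cartan matrix is
[[2, 0, -1, 0, -1, 0], [0, 2, 0, -1, 0, 0], [-1, 0, 2, -1, 0, -1], [0, -1, -1, 2, 0, 0], [-1, 0, 0, 0, 2, 0], [0, 0, -1, 0, 0, 2]].
All simple roots have the same length, so the diagram is simply laced. The associated Dynkin diagram is a chain of 5 nodes with one extra node attached to the third node from one end (E_6), so the type is E_6.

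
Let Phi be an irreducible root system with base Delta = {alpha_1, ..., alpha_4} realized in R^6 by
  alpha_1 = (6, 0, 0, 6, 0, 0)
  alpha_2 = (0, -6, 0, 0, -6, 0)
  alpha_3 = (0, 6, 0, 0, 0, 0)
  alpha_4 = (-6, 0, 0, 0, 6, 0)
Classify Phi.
type B_4

Compute the Cartan integers a_ij = 2(alpha_i, alpha_j)/(alpha_j, alpha_j); the resulting 4x4 Cartan matrix is
[[2, 0, 0, -1], [0, 2, -2, -1], [0, -1, 2, 0], [-1, -1, 0, 2]].
The roots have two lengths (squared-length ratio 2:1); the short ones are alpha_{3}. The associated Dynkin diagram is a chain of 4 nodes with a double edge at one end; the terminal node there is the unique short simple root (B_4), so the type is B_4 (the algebra so(9)).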